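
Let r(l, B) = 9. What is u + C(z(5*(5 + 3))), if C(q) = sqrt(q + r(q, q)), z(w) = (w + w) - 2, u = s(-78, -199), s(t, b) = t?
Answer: -78 + sqrt(87) ≈ -68.673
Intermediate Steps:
u = -78
z(w) = -2 + 2*w (z(w) = 2*w - 2 = -2 + 2*w)
C(q) = sqrt(9 + q) (C(q) = sqrt(q + 9) = sqrt(9 + q))
u + C(z(5*(5 + 3))) = -78 + sqrt(9 + (-2 + 2*(5*(5 + 3)))) = -78 + sqrt(9 + (-2 + 2*(5*8))) = -78 + sqrt(9 + (-2 + 2*40)) = -78 + sqrt(9 + (-2 + 80)) = -78 + sqrt(9 + 78) = -78 + sqrt(87)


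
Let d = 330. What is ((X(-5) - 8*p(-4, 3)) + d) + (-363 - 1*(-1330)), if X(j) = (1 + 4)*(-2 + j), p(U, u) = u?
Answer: 1238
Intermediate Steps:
X(j) = -10 + 5*j (X(j) = 5*(-2 + j) = -10 + 5*j)
((X(-5) - 8*p(-4, 3)) + d) + (-363 - 1*(-1330)) = (((-10 + 5*(-5)) - 8*3) + 330) + (-363 - 1*(-1330)) = (((-10 - 25) - 24) + 330) + (-363 + 1330) = ((-35 - 24) + 330) + 967 = (-59 + 330) + 967 = 271 + 967 = 1238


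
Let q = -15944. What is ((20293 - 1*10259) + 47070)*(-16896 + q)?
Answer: -1875295360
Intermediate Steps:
((20293 - 1*10259) + 47070)*(-16896 + q) = ((20293 - 1*10259) + 47070)*(-16896 - 15944) = ((20293 - 10259) + 47070)*(-32840) = (10034 + 47070)*(-32840) = 57104*(-32840) = -1875295360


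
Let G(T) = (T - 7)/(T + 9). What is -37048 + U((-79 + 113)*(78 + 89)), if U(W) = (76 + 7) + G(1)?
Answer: -184828/5 ≈ -36966.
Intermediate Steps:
G(T) = (-7 + T)/(9 + T)
U(W) = 412/5 (U(W) = (76 + 7) + (-7 + 1)/(9 + 1) = 83 - 6/10 = 83 + (⅒)*(-6) = 83 - ⅗ = 412/5)
-37048 + U((-79 + 113)*(78 + 89)) = -37048 + 412/5 = -184828/5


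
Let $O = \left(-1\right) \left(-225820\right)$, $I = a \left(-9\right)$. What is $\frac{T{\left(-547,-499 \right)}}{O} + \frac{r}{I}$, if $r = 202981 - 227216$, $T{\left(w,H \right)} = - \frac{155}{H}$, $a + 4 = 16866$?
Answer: $\frac{273092462479}{1710072578844} \approx 0.1597$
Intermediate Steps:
$a = 16862$ ($a = -4 + 16866 = 16862$)
$I = -151758$ ($I = 16862 \left(-9\right) = -151758$)
$r = -24235$
$O = 225820$
$\frac{T{\left(-547,-499 \right)}}{O} + \frac{r}{I} = \frac{\left(-155\right) \frac{1}{-499}}{225820} - \frac{24235}{-151758} = \left(-155\right) \left(- \frac{1}{499}\right) \frac{1}{225820} - - \frac{24235}{151758} = \frac{155}{499} \cdot \frac{1}{225820} + \frac{24235}{151758} = \frac{31}{22536836} + \frac{24235}{151758} = \frac{273092462479}{1710072578844}$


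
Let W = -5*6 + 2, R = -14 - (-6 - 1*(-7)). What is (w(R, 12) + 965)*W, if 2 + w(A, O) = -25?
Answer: -26264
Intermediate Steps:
R = -15 (R = -14 - (-6 + 7) = -14 - 1*1 = -14 - 1 = -15)
W = -28 (W = -30 + 2 = -28)
w(A, O) = -27 (w(A, O) = -2 - 25 = -27)
(w(R, 12) + 965)*W = (-27 + 965)*(-28) = 938*(-28) = -26264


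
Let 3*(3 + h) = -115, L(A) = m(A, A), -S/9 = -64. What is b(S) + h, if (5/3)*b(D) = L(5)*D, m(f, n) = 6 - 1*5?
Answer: 4564/15 ≈ 304.27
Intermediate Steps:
m(f, n) = 1 (m(f, n) = 6 - 5 = 1)
S = 576 (S = -9*(-64) = 576)
L(A) = 1
b(D) = 3*D/5 (b(D) = 3*(1*D)/5 = 3*D/5)
h = -124/3 (h = -3 + (1/3)*(-115) = -3 - 115/3 = -124/3 ≈ -41.333)
b(S) + h = (3/5)*576 - 124/3 = 1728/5 - 124/3 = 4564/15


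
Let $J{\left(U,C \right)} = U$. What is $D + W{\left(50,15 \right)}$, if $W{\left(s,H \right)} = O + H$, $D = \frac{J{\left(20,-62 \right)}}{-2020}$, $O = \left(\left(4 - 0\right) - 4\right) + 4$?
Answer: $\frac{1918}{101} \approx 18.99$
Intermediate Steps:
$O = 4$ ($O = \left(\left(4 + 0\right) - 4\right) + 4 = \left(4 - 4\right) + 4 = 0 + 4 = 4$)
$D = - \frac{1}{101}$ ($D = \frac{20}{-2020} = 20 \left(- \frac{1}{2020}\right) = - \frac{1}{101} \approx -0.009901$)
$W{\left(s,H \right)} = 4 + H$
$D + W{\left(50,15 \right)} = - \frac{1}{101} + \left(4 + 15\right) = - \frac{1}{101} + 19 = \frac{1918}{101}$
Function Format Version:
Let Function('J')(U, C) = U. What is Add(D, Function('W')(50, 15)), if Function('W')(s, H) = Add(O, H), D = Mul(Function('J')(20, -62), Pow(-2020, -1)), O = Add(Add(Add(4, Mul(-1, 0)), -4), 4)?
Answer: Rational(1918, 101) ≈ 18.990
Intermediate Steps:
O = 4 (O = Add(Add(Add(4, 0), -4), 4) = Add(Add(4, -4), 4) = Add(0, 4) = 4)
D = Rational(-1, 101) (D = Mul(20, Pow(-2020, -1)) = Mul(20, Rational(-1, 2020)) = Rational(-1, 101) ≈ -0.0099010)
Function('W')(s, H) = Add(4, H)
Add(D, Function('W')(50, 15)) = Add(Rational(-1, 101), Add(4, 15)) = Add(Rational(-1, 101), 19) = Rational(1918, 101)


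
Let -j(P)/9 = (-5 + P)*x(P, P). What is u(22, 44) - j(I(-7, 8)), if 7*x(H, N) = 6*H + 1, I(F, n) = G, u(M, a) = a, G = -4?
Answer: 2171/7 ≈ 310.14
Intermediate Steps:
I(F, n) = -4
x(H, N) = 1/7 + 6*H/7 (x(H, N) = (6*H + 1)/7 = (1 + 6*H)/7 = 1/7 + 6*H/7)
j(P) = -9*(-5 + P)*(1/7 + 6*P/7)
u(22, 44) - j(I(-7, 8)) = 44 - (45/7 - 54/7*(-4)**2 + (261/7)*(-4)) = 44 - (45/7 - 54/7*16 - 1044/7) = 44 - (45/7 - 864/7 - 1044/7) = 44 - 1*(-1863/7) = 44 + 1863/7 = 2171/7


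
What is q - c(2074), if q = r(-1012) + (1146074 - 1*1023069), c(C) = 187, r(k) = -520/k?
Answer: 31073084/253 ≈ 1.2282e+5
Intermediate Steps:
q = 31120395/253 (q = -520/(-1012) + (1146074 - 1*1023069) = -520*(-1/1012) + (1146074 - 1023069) = 130/253 + 123005 = 31120395/253 ≈ 1.2301e+5)
q - c(2074) = 31120395/253 - 1*187 = 31120395/253 - 187 = 31073084/253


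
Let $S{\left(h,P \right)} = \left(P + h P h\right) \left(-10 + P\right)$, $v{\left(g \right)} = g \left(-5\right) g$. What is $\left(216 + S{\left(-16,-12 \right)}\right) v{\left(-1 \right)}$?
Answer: $-340320$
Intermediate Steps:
$v{\left(g \right)} = - 5 g^{2}$ ($v{\left(g \right)} = - 5 g g = - 5 g^{2}$)
$S{\left(h,P \right)} = \left(-10 + P\right) \left(P + P h^{2}\right)$ ($S{\left(h,P \right)} = \left(P + P h h\right) \left(-10 + P\right) = \left(P + P h^{2}\right) \left(-10 + P\right) = \left(-10 + P\right) \left(P + P h^{2}\right)$)
$\left(216 + S{\left(-16,-12 \right)}\right) v{\left(-1 \right)} = \left(216 - 12 \left(-10 - 12 - 10 \left(-16\right)^{2} - 12 \left(-16\right)^{2}\right)\right) \left(- 5 \left(-1\right)^{2}\right) = \left(216 - 12 \left(-10 - 12 - 2560 - 3072\right)\right) \left(\left(-5\right) 1\right) = \left(216 - 12 \left(-10 - 12 - 2560 - 3072\right)\right) \left(-5\right) = \left(216 - -67848\right) \left(-5\right) = \left(216 + 67848\right) \left(-5\right) = 68064 \left(-5\right) = -340320$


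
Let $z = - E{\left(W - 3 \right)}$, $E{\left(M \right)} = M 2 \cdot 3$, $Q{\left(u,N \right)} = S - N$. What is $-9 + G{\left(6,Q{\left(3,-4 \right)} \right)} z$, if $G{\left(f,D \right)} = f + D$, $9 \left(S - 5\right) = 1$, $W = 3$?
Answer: $-9$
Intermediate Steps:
$S = \frac{46}{9}$ ($S = 5 + \frac{1}{9} \cdot 1 = 5 + \frac{1}{9} = \frac{46}{9} \approx 5.1111$)
$Q{\left(u,N \right)} = \frac{46}{9} - N$
$G{\left(f,D \right)} = D + f$
$E{\left(M \right)} = 6 M$ ($E{\left(M \right)} = 2 M 3 = 6 M$)
$z = 0$ ($z = - 6 \left(3 - 3\right) = - 6 \cdot 0 = \left(-1\right) 0 = 0$)
$-9 + G{\left(6,Q{\left(3,-4 \right)} \right)} z = -9 + \left(\left(\frac{46}{9} - -4\right) + 6\right) 0 = -9 + \left(\left(\frac{46}{9} + 4\right) + 6\right) 0 = -9 + \left(\frac{82}{9} + 6\right) 0 = -9 + \frac{136}{9} \cdot 0 = -9 + 0 = -9$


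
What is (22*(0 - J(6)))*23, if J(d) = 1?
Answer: -506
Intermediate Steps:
(22*(0 - J(6)))*23 = (22*(0 - 1*1))*23 = (22*(0 - 1))*23 = (22*(-1))*23 = -22*23 = -506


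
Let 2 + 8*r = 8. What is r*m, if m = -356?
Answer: -267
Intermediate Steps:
r = ¾ (r = -¼ + (⅛)*8 = -¼ + 1 = ¾ ≈ 0.75000)
r*m = (¾)*(-356) = -267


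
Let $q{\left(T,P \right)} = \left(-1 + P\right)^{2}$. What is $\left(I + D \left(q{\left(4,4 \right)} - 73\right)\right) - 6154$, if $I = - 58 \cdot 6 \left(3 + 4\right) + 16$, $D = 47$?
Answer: $-11582$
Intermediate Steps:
$I = -2420$ ($I = - 58 \cdot 6 \cdot 7 + 16 = \left(-58\right) 42 + 16 = -2436 + 16 = -2420$)
$\left(I + D \left(q{\left(4,4 \right)} - 73\right)\right) - 6154 = \left(-2420 + 47 \left(\left(-1 + 4\right)^{2} - 73\right)\right) - 6154 = \left(-2420 + 47 \left(3^{2} - 73\right)\right) - 6154 = \left(-2420 + 47 \left(9 - 73\right)\right) - 6154 = \left(-2420 + 47 \left(-64\right)\right) - 6154 = \left(-2420 - 3008\right) - 6154 = -5428 - 6154 = -11582$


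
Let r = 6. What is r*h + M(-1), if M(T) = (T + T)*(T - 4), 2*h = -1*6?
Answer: -8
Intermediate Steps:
h = -3 (h = (-1*6)/2 = (½)*(-6) = -3)
M(T) = 2*T*(-4 + T) (M(T) = (2*T)*(-4 + T) = 2*T*(-4 + T))
r*h + M(-1) = 6*(-3) + 2*(-1)*(-4 - 1) = -18 + 2*(-1)*(-5) = -18 + 10 = -8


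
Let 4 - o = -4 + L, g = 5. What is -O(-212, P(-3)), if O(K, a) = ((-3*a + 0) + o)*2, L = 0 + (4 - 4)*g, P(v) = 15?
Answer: 74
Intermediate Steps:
L = 0 (L = 0 + (4 - 4)*5 = 0 + 0*5 = 0 + 0 = 0)
o = 8 (o = 4 - (-4 + 0) = 4 - 1*(-4) = 4 + 4 = 8)
O(K, a) = 16 - 6*a (O(K, a) = ((-3*a + 0) + 8)*2 = (-3*a + 8)*2 = (8 - 3*a)*2 = 16 - 6*a)
-O(-212, P(-3)) = -(16 - 6*15) = -(16 - 90) = -1*(-74) = 74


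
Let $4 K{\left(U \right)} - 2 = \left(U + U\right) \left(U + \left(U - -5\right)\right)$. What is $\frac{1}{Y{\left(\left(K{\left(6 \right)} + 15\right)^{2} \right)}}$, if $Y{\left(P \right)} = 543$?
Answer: $\frac{1}{543} \approx 0.0018416$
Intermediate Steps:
$K{\left(U \right)} = \frac{1}{2} + \frac{U \left(5 + 2 U\right)}{2}$ ($K{\left(U \right)} = \frac{1}{2} + \frac{\left(U + U\right) \left(U + \left(U - -5\right)\right)}{4} = \frac{1}{2} + \frac{2 U \left(U + \left(U + 5\right)\right)}{4} = \frac{1}{2} + \frac{2 U \left(U + \left(5 + U\right)\right)}{4} = \frac{1}{2} + \frac{2 U \left(5 + 2 U\right)}{4} = \frac{1}{2} + \frac{U \left(5 + 2 U\right)}{2}$)
$\frac{1}{Y{\left(\left(K{\left(6 \right)} + 15\right)^{2} \right)}} = \frac{1}{543}$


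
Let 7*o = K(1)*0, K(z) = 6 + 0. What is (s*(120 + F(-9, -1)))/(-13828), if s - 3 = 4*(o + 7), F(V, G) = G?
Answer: -3689/13828 ≈ -0.26678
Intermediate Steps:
K(z) = 6
o = 0 (o = (6*0)/7 = (⅐)*0 = 0)
s = 31 (s = 3 + 4*(0 + 7) = 3 + 4*7 = 3 + 28 = 31)
(s*(120 + F(-9, -1)))/(-13828) = (31*(120 - 1))/(-13828) = (31*119)*(-1/13828) = 3689*(-1/13828) = -3689/13828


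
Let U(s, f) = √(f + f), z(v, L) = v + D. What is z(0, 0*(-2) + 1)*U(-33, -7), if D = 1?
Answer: I*√14 ≈ 3.7417*I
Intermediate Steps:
z(v, L) = 1 + v (z(v, L) = v + 1 = 1 + v)
U(s, f) = √2*√f (U(s, f) = √(2*f) = √2*√f)
z(0, 0*(-2) + 1)*U(-33, -7) = (1 + 0)*(√2*√(-7)) = 1*(√2*(I*√7)) = 1*(I*√14) = I*√14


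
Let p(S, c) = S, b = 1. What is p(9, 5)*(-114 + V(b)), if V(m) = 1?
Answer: -1017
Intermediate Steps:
p(9, 5)*(-114 + V(b)) = 9*(-114 + 1) = 9*(-113) = -1017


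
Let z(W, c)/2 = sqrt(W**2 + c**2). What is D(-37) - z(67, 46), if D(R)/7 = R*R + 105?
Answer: 10318 - 2*sqrt(6605) ≈ 10155.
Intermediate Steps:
D(R) = 735 + 7*R**2 (D(R) = 7*(R*R + 105) = 7*(R**2 + 105) = 7*(105 + R**2) = 735 + 7*R**2)
z(W, c) = 2*sqrt(W**2 + c**2)
D(-37) - z(67, 46) = (735 + 7*(-37)**2) - 2*sqrt(67**2 + 46**2) = (735 + 7*1369) - 2*sqrt(4489 + 2116) = (735 + 9583) - 2*sqrt(6605) = 10318 - 2*sqrt(6605)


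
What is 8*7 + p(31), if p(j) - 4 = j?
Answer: 91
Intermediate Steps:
p(j) = 4 + j
8*7 + p(31) = 8*7 + (4 + 31) = 56 + 35 = 91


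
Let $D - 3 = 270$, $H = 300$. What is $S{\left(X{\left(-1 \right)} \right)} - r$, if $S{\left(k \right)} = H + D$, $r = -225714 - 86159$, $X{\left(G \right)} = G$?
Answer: $312446$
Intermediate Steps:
$D = 273$ ($D = 3 + 270 = 273$)
$r = -311873$
$S{\left(k \right)} = 573$ ($S{\left(k \right)} = 300 + 273 = 573$)
$S{\left(X{\left(-1 \right)} \right)} - r = 573 - -311873 = 573 + 311873 = 312446$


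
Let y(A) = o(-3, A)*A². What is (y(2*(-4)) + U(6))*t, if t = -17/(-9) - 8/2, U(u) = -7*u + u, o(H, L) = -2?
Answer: 3116/9 ≈ 346.22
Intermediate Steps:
y(A) = -2*A²
U(u) = -6*u
t = -19/9 (t = -17*(-⅑) - 8*½ = 17/9 - 4 = -19/9 ≈ -2.1111)
(y(2*(-4)) + U(6))*t = (-2*(2*(-4))² - 6*6)*(-19/9) = (-2*(-8)² - 36)*(-19/9) = (-2*64 - 36)*(-19/9) = (-128 - 36)*(-19/9) = -164*(-19/9) = 3116/9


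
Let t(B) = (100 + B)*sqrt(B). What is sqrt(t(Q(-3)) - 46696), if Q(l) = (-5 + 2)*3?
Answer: sqrt(-46696 + 273*I) ≈ 0.6317 + 216.09*I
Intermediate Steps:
Q(l) = -9 (Q(l) = -3*3 = -9)
t(B) = sqrt(B)*(100 + B)
sqrt(t(Q(-3)) - 46696) = sqrt(sqrt(-9)*(100 - 9) - 46696) = sqrt((3*I)*91 - 46696) = sqrt(273*I - 46696) = sqrt(-46696 + 273*I)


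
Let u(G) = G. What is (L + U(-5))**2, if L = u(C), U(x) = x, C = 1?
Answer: 16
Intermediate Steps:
L = 1
(L + U(-5))**2 = (1 - 5)**2 = (-4)**2 = 16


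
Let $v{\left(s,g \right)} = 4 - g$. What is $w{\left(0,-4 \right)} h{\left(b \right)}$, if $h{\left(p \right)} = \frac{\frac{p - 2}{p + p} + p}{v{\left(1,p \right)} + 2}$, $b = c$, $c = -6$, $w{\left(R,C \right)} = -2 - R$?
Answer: $\frac{8}{9} \approx 0.88889$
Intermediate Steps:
$b = -6$
$h{\left(p \right)} = \frac{p + \frac{-2 + p}{2 p}}{6 - p}$ ($h{\left(p \right)} = \frac{\frac{p - 2}{p + p} + p}{\left(4 - p\right) + 2} = \frac{\frac{-2 + p}{2 p} + p}{6 - p} = \frac{p + \frac{-2 + p}{2 p}}{6 - p}$)
$w{\left(0,-4 \right)} h{\left(b \right)} = \left(-2 - 0\right) \frac{1 - \left(-6\right)^{2} - -3}{\left(-6\right) \left(-6 - 6\right)} = \left(-2 + 0\right) \left(- \frac{1 - 36 + 3}{6 \left(-12\right)}\right) = - 2 \left(\left(- \frac{1}{6}\right) \left(- \frac{1}{12}\right) \left(1 - 36 + 3\right)\right) = - 2 \left(\left(- \frac{1}{6}\right) \left(- \frac{1}{12}\right) \left(-32\right)\right) = \left(-2\right) \left(- \frac{4}{9}\right) = \frac{8}{9}$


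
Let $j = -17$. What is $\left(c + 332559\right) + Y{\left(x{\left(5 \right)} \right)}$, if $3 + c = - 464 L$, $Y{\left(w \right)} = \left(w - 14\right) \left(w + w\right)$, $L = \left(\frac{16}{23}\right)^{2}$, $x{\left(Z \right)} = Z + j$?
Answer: $\frac{176133436}{529} \approx 3.3296 \cdot 10^{5}$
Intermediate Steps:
$x{\left(Z \right)} = -17 + Z$ ($x{\left(Z \right)} = Z - 17 = -17 + Z$)
$L = \frac{256}{529}$ ($L = \left(16 \cdot \frac{1}{23}\right)^{2} = \left(\frac{16}{23}\right)^{2} = \frac{256}{529} \approx 0.48393$)
$Y{\left(w \right)} = 2 w \left(-14 + w\right)$ ($Y{\left(w \right)} = \left(-14 + w\right) 2 w = 2 w \left(-14 + w\right)$)
$c = - \frac{120371}{529}$ ($c = -3 - \frac{118784}{529} = - \frac{120371}{529} \approx -227.54$)
$\left(c + 332559\right) + Y{\left(x{\left(5 \right)} \right)} = \left(- \frac{120371}{529} + 332559\right) + 2 \left(-17 + 5\right) \left(-14 + \left(-17 + 5\right)\right) = \frac{175803340}{529} + 2 \left(-12\right) \left(-14 - 12\right) = \frac{175803340}{529} + 2 \left(-12\right) \left(-26\right) = \frac{175803340}{529} + 624 = \frac{176133436}{529}$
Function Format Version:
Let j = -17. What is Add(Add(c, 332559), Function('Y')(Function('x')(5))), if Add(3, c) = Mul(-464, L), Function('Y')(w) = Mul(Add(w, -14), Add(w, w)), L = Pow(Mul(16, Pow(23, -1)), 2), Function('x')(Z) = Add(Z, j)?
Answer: Rational(176133436, 529) ≈ 3.3296e+5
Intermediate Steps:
Function('x')(Z) = Add(-17, Z) (Function('x')(Z) = Add(Z, -17) = Add(-17, Z))
L = Rational(256, 529) (L = Pow(Mul(16, Rational(1, 23)), 2) = Pow(Rational(16, 23), 2) = Rational(256, 529) ≈ 0.48393)
Function('Y')(w) = Mul(2, w, Add(-14, w)) (Function('Y')(w) = Mul(Add(-14, w), Mul(2, w)) = Mul(2, w, Add(-14, w)))
c = Rational(-120371, 529) (c = Add(-3, Mul(-464, Rational(256, 529))) = Add(-3, Rational(-118784, 529)) = Rational(-120371, 529) ≈ -227.54)
Add(Add(c, 332559), Function('Y')(Function('x')(5))) = Add(Add(Rational(-120371, 529), 332559), Mul(2, Add(-17, 5), Add(-14, Add(-17, 5)))) = Add(Rational(175803340, 529), Mul(2, -12, Add(-14, -12))) = Add(Rational(175803340, 529), Mul(2, -12, -26)) = Add(Rational(175803340, 529), 624) = Rational(176133436, 529)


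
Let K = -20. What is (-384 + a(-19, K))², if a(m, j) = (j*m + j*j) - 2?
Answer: 155236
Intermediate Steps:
a(m, j) = -2 + j² + j*m (a(m, j) = (j*m + j²) - 2 = (j² + j*m) - 2 = -2 + j² + j*m)
(-384 + a(-19, K))² = (-384 + (-2 + (-20)² - 20*(-19)))² = (-384 + (-2 + 400 + 380))² = (-384 + 778)² = 394² = 155236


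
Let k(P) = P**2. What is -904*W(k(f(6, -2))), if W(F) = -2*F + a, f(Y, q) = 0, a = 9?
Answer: -8136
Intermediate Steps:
W(F) = 9 - 2*F (W(F) = -2*F + 9 = 9 - 2*F)
-904*W(k(f(6, -2))) = -904*(9 - 2*0**2) = -904*(9 - 2*0) = -904*(9 + 0) = -904*9 = -8136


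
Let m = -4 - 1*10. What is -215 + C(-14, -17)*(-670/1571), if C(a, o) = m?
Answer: -328385/1571 ≈ -209.03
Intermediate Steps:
m = -14 (m = -4 - 10 = -14)
C(a, o) = -14
-215 + C(-14, -17)*(-670/1571) = -215 - (-9380)/1571 = -215 - 14*(-670/1571) = -215 + 9380/1571 = -328385/1571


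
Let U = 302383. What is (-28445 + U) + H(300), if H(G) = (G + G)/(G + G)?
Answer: 273939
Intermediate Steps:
H(G) = 1 (H(G) = (2*G)/((2*G)) = (2*G)*(1/(2*G)) = 1)
(-28445 + U) + H(300) = (-28445 + 302383) + 1 = 273938 + 1 = 273939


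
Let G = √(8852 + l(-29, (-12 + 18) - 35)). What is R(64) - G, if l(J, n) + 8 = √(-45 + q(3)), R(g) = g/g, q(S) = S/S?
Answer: 1 - √(8844 + 2*I*√11) ≈ -93.043 - 0.035267*I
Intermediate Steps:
q(S) = 1
R(g) = 1
l(J, n) = -8 + 2*I*√11 (l(J, n) = -8 + √(-45 + 1) = -8 + √(-44) = -8 + 2*I*√11)
G = √(8844 + 2*I*√11) (G = √(8852 + (-8 + 2*I*√11)) = √(8844 + 2*I*√11) ≈ 94.043 + 0.0353*I)
R(64) - G = 1 - √(8844 + 2*I*√11)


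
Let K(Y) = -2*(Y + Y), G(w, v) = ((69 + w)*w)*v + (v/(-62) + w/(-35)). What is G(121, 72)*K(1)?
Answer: -7183895156/1085 ≈ -6.6211e+6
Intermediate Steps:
G(w, v) = -w/35 - v/62 + v*w*(69 + w) (G(w, v) = (w*(69 + w))*v + (v*(-1/62) + w*(-1/35)) = v*w*(69 + w) + (-v/62 - w/35) = v*w*(69 + w) + (-w/35 - v/62) = -w/35 - v/62 + v*w*(69 + w))
K(Y) = -4*Y
G(121, 72)*K(1) = (-1/35*121 - 1/62*72 + 72*121**2 + 69*72*121)*(-4*1) = (-121/35 - 36/31 + 72*14641 + 601128)*(-4) = (-121/35 - 36/31 + 1054152 + 601128)*(-4) = (1795973789/1085)*(-4) = -7183895156/1085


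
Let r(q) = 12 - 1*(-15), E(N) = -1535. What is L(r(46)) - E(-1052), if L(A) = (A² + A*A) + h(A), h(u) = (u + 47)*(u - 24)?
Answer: 3215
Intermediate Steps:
h(u) = (-24 + u)*(47 + u) (h(u) = (47 + u)*(-24 + u) = (-24 + u)*(47 + u))
r(q) = 27 (r(q) = 12 + 15 = 27)
L(A) = -1128 + 3*A² + 23*A (L(A) = (A² + A*A) + (-1128 + A² + 23*A) = (A² + A²) + (-1128 + A² + 23*A) = 2*A² + (-1128 + A² + 23*A) = -1128 + 3*A² + 23*A)
L(r(46)) - E(-1052) = (-1128 + 3*27² + 23*27) - 1*(-1535) = (-1128 + 3*729 + 621) + 1535 = (-1128 + 2187 + 621) + 1535 = 1680 + 1535 = 3215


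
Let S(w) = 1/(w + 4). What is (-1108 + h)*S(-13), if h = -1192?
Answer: 2300/9 ≈ 255.56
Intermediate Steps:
S(w) = 1/(4 + w)
(-1108 + h)*S(-13) = (-1108 - 1192)/(4 - 13) = -2300/(-9) = -2300*(-1/9) = 2300/9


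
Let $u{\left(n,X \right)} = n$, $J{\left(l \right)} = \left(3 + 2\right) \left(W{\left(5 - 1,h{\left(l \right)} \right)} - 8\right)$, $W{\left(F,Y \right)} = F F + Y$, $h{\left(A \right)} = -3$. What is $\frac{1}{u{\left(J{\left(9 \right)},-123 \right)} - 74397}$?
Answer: $- \frac{1}{74372} \approx -1.3446 \cdot 10^{-5}$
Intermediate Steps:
$W{\left(F,Y \right)} = Y + F^{2}$ ($W{\left(F,Y \right)} = F^{2} + Y = Y + F^{2}$)
$J{\left(l \right)} = 25$ ($J{\left(l \right)} = \left(3 + 2\right) \left(\left(-3 + \left(5 - 1\right)^{2}\right) - 8\right) = 5 \left(\left(-3 + 4^{2}\right) - 8\right) = 5 \left(\left(-3 + 16\right) - 8\right) = 5 \left(13 - 8\right) = 5 \cdot 5 = 25$)
$\frac{1}{u{\left(J{\left(9 \right)},-123 \right)} - 74397} = \frac{1}{25 - 74397} = \frac{1}{-74372} = - \frac{1}{74372}$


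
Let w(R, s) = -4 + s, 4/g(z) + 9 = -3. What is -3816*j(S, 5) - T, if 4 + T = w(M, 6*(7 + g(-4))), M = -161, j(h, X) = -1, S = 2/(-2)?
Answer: 3784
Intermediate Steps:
g(z) = -1/3 (g(z) = 4/(-9 - 3) = 4/(-12) = 4*(-1/12) = -1/3)
S = -1 (S = 2*(-1/2) = -1)
T = 32 (T = -4 + (-4 + 6*(7 - 1/3)) = -4 + (-4 + 6*(20/3)) = -4 + (-4 + 40) = -4 + 36 = 32)
-3816*j(S, 5) - T = -3816*(-1) - 1*32 = 3816 - 32 = 3784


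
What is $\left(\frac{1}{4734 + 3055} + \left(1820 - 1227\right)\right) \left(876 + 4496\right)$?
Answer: $\frac{24812612616}{7789} \approx 3.1856 \cdot 10^{6}$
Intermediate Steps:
$\left(\frac{1}{4734 + 3055} + \left(1820 - 1227\right)\right) \left(876 + 4496\right) = \left(\frac{1}{7789} + 593\right) 5372 = \frac{4618878}{7789} \cdot 5372 = \frac{24812612616}{7789}$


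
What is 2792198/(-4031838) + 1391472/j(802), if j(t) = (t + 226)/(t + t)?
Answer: 1124842673152525/518091183 ≈ 2.1711e+6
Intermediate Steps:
j(t) = (226 + t)/(2*t) (j(t) = (226 + t)/((2*t)) = (226 + t)*(1/(2*t)) = (226 + t)/(2*t))
2792198/(-4031838) + 1391472/j(802) = 2792198/(-4031838) + 1391472/(((½)*(226 + 802)/802)) = 2792198*(-1/4031838) + 1391472/(((½)*(1/802)*1028)) = -1396099/2015919 + 1391472/(257/401) = -1396099/2015919 + 1391472*(401/257) = -1396099/2015919 + 557980272/257 = 1124842673152525/518091183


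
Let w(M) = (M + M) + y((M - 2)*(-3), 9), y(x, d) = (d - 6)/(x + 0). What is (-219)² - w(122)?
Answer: 5726041/120 ≈ 47717.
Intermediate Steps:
y(x, d) = (-6 + d)/x
w(M) = 2*M + 3/(6 - 3*M) (w(M) = (M + M) + (-6 + 9)/(((M - 2)*(-3))) = 2*M + 3/((-2 + M)*(-3)) = 2*M + 3/(6 - 3*M))
(-219)² - w(122) = (-219)² - (-1 + 2*122*(-2 + 122))/(-2 + 122) = 47961 - (-1 + 2*122*120)/120 = 47961 - (-1 + 29280)/120 = 47961 - 29279/120 = 5726041/120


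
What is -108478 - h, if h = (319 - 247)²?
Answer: -113662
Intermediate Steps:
h = 5184 (h = 72² = 5184)
-108478 - h = -108478 - 1*5184 = -108478 - 5184 = -113662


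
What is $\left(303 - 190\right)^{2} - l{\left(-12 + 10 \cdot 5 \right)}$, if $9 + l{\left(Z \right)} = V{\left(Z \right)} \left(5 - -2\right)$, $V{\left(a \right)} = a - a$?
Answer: $12778$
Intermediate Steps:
$V{\left(a \right)} = 0$
$l{\left(Z \right)} = -9$ ($l{\left(Z \right)} = -9 + 0 \left(5 - -2\right) = -9 + 0 \left(5 + 2\right) = -9 + 0 \cdot 7 = -9 + 0 = -9$)
$\left(303 - 190\right)^{2} - l{\left(-12 + 10 \cdot 5 \right)} = \left(303 - 190\right)^{2} - -9 = 113^{2} + 9 = 12769 + 9 = 12778$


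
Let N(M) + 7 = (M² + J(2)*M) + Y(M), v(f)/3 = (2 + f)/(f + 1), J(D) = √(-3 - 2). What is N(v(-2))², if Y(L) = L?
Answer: 49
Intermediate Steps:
J(D) = I*√5 (J(D) = √(-5) = I*√5)
v(f) = 3*(2 + f)/(1 + f) (v(f) = 3*((2 + f)/(f + 1)) = 3*((2 + f)/(1 + f)) = 3*(2 + f)/(1 + f))
N(M) = -7 + M + M² + I*M*√5 (N(M) = -7 + ((M² + (I*√5)*M) + M) = -7 + ((M² + I*M*√5) + M) = -7 + (M + M² + I*M*√5) = -7 + M + M² + I*M*√5)
N(v(-2))² = (-7 + 3*(2 - 2)/(1 - 2) + (3*(2 - 2)/(1 - 2))² + I*(3*(2 - 2)/(1 - 2))*√5)² = (-7 + 3*0/(-1) + (3*0/(-1))² + I*(3*0/(-1))*√5)² = (-7 + 3*(-1)*0 + (3*(-1)*0)² + I*(3*(-1)*0)*√5)² = (-7 + 0 + 0² + I*0*√5)² = (-7 + 0 + 0 + 0)² = (-7)² = 49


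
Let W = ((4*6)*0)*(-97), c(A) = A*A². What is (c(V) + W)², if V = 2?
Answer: 64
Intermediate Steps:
c(A) = A³
W = 0 (W = (24*0)*(-97) = 0*(-97) = 0)
(c(V) + W)² = (2³ + 0)² = (8 + 0)² = 8² = 64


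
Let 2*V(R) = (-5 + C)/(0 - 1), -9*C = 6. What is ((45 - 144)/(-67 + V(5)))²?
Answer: 2916/1225 ≈ 2.3804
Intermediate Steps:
C = -⅔ (C = -⅑*6 = -⅔ ≈ -0.66667)
V(R) = 17/6 (V(R) = ((-5 - ⅔)/(0 - 1))/2 = (-17/3/(-1))/2 = (-17/3*(-1))/2 = (½)*(17/3) = 17/6)
((45 - 144)/(-67 + V(5)))² = ((45 - 144)/(-67 + 17/6))² = (-99/(-385/6))² = (-99*(-6/385))² = (54/35)² = 2916/1225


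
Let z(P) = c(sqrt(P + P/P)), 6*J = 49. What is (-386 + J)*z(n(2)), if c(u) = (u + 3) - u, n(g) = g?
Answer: -2267/2 ≈ -1133.5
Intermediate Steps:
J = 49/6 (J = (1/6)*49 = 49/6 ≈ 8.1667)
c(u) = 3 (c(u) = (3 + u) - u = 3)
z(P) = 3
(-386 + J)*z(n(2)) = (-386 + 49/6)*3 = -2267/6*3 = -2267/2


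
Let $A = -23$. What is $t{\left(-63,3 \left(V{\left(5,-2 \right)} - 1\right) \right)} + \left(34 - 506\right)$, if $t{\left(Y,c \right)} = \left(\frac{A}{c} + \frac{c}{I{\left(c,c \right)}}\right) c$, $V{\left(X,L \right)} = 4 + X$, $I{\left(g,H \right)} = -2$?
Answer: $-783$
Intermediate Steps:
$t{\left(Y,c \right)} = c \left(- \frac{23}{c} - \frac{c}{2}\right)$ ($t{\left(Y,c \right)} = \left(- \frac{23}{c} + \frac{c}{-2}\right) c = \left(- \frac{23}{c} + c \left(- \frac{1}{2}\right)\right) c = \left(- \frac{23}{c} - \frac{c}{2}\right) c = c \left(- \frac{23}{c} - \frac{c}{2}\right)$)
$t{\left(-63,3 \left(V{\left(5,-2 \right)} - 1\right) \right)} + \left(34 - 506\right) = \left(-23 - \frac{\left(3 \left(\left(4 + 5\right) - 1\right)\right)^{2}}{2}\right) + \left(34 - 506\right) = \left(-23 - \frac{\left(3 \left(9 - 1\right)\right)^{2}}{2}\right) + \left(34 - 506\right) = \left(-23 - \frac{\left(3 \cdot 8\right)^{2}}{2}\right) - 472 = \left(-23 - \frac{24^{2}}{2}\right) - 472 = \left(-23 - 288\right) - 472 = -311 - 472 = -783$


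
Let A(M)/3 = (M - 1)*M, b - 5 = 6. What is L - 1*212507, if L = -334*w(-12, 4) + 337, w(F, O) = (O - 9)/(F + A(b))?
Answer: -33734195/159 ≈ -2.1216e+5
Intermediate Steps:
b = 11 (b = 5 + 6 = 11)
A(M) = 3*M*(-1 + M) (A(M) = 3*((M - 1)*M) = 3*((-1 + M)*M) = 3*(M*(-1 + M)) = 3*M*(-1 + M))
w(F, O) = (-9 + O)/(330 + F) (w(F, O) = (O - 9)/(F + 3*11*(-1 + 11)) = (-9 + O)/(F + 3*11*10) = (-9 + O)/(F + 330) = (-9 + O)/(330 + F))
L = 54418/159 (L = -334*(-9 + 4)/(330 - 12) + 337 = -334*(-5)/318 + 337 = -167*(-5)/159 + 337 = -334*(-5/318) + 337 = 835/159 + 337 = 54418/159 ≈ 342.25)
L - 1*212507 = 54418/159 - 1*212507 = 54418/159 - 212507 = -33734195/159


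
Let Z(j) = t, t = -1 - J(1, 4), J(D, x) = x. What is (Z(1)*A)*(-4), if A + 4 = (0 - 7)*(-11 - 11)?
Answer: 3000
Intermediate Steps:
t = -5 (t = -1 - 1*4 = -1 - 4 = -5)
Z(j) = -5
A = 150 (A = -4 + (0 - 7)*(-11 - 11) = -4 - 7*(-22) = -4 + 154 = 150)
(Z(1)*A)*(-4) = -5*150*(-4) = -750*(-4) = 3000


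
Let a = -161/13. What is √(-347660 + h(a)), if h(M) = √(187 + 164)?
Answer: √(-347660 + 3*√39) ≈ 589.61*I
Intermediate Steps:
a = -161/13 (a = -161*1/13 = -161/13 ≈ -12.385)
h(M) = 3*√39 (h(M) = √351 = 3*√39)
√(-347660 + h(a)) = √(-347660 + 3*√39)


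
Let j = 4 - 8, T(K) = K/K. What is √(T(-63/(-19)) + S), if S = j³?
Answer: 3*I*√7 ≈ 7.9373*I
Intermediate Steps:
T(K) = 1
j = -4
S = -64 (S = (-4)³ = -64)
√(T(-63/(-19)) + S) = √(1 - 64) = √(-63) = 3*I*√7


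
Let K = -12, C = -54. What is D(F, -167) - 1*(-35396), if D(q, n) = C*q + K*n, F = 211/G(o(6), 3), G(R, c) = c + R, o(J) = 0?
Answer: 33602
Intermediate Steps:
G(R, c) = R + c
F = 211/3 (F = 211/(0 + 3) = 211/3 ≈ 70.333)
D(q, n) = -54*q - 12*n
D(F, -167) - 1*(-35396) = (-54*211/3 - 12*(-167)) - 1*(-35396) = (-3798 + 2004) + 35396 = -1794 + 35396 = 33602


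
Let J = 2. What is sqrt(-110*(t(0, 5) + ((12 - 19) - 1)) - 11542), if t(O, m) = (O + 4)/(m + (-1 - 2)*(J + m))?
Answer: I*sqrt(42538)/2 ≈ 103.12*I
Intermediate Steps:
t(O, m) = (4 + O)/(-6 - 2*m) (t(O, m) = (O + 4)/(m + (-1 - 2)*(2 + m)) = (4 + O)/(m - 3*(2 + m)) = (4 + O)/(m + (-6 - 3*m)) = (4 + O)/(-6 - 2*m))
sqrt(-110*(t(0, 5) + ((12 - 19) - 1)) - 11542) = sqrt(-110*((-4 - 1*0)/(2*(3 + 5)) + ((12 - 19) - 1)) - 11542) = sqrt(-110*((1/2)*(-4 + 0)/8 + (-7 - 1)) - 11542) = sqrt(-110*((1/2)*(1/8)*(-4) - 8) - 11542) = sqrt(-110*(-1/4 - 8) - 11542) = sqrt(-110*(-33/4) - 11542) = sqrt(1815/2 - 11542) = sqrt(-21269/2) = I*sqrt(42538)/2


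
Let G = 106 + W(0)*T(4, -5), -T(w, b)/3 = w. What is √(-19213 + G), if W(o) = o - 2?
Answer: I*√19083 ≈ 138.14*I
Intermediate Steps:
T(w, b) = -3*w
W(o) = -2 + o
G = 130 (G = 106 + (-2 + 0)*(-3*4) = 106 - 2*(-12) = 106 + 24 = 130)
√(-19213 + G) = √(-19213 + 130) = √(-19083) = I*√19083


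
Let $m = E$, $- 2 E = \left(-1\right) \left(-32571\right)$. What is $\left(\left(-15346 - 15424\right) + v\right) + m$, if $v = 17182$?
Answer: $- \frac{59747}{2} \approx -29874.0$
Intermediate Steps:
$E = - \frac{32571}{2}$ ($E = - \frac{\left(-1\right) \left(-32571\right)}{2} = \left(- \frac{1}{2}\right) 32571 = - \frac{32571}{2} \approx -16286.0$)
$m = - \frac{32571}{2} \approx -16286.0$
$\left(\left(-15346 - 15424\right) + v\right) + m = \left(\left(-15346 - 15424\right) + 17182\right) - \frac{32571}{2} = \left(-30770 + 17182\right) - \frac{32571}{2} = -13588 - \frac{32571}{2} = - \frac{59747}{2}$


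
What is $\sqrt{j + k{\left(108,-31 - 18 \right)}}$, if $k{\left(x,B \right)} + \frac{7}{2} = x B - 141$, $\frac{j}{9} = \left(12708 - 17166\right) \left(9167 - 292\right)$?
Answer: $\frac{i \sqrt{1424352746}}{2} \approx 18870.0 i$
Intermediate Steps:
$j = -356082750$ ($j = 9 \left(12708 - 17166\right) \left(9167 - 292\right) = 9 \left(\left(-4458\right) 8875\right) = 9 \left(-39564750\right) = -356082750$)
$k{\left(x,B \right)} = - \frac{289}{2} + B x$ ($k{\left(x,B \right)} = - \frac{7}{2} + \left(x B - 141\right) = - \frac{7}{2} + \left(B x - 141\right) = - \frac{7}{2} + \left(-141 + B x\right) = - \frac{289}{2} + B x$)
$\sqrt{j + k{\left(108,-31 - 18 \right)}} = \sqrt{-356082750 + \left(- \frac{289}{2} + \left(-31 - 18\right) 108\right)} = \sqrt{-356082750 - \frac{10873}{2}} = \sqrt{- \frac{712176373}{2}} = \frac{i \sqrt{1424352746}}{2}$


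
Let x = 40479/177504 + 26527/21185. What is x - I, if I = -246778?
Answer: 309331681912981/1253474080 ≈ 2.4678e+5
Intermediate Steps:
x = 1855398741/1253474080 (x = 40479*(1/177504) + 26527*(1/21185) = 13493/59168 + 26527/21185 = 1855398741/1253474080 ≈ 1.4802)
x - I = 1855398741/1253474080 - 1*(-246778) = 1855398741/1253474080 + 246778 = 309331681912981/1253474080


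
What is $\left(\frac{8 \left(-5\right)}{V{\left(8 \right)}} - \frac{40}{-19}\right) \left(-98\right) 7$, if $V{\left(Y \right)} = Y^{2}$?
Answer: $- \frac{77175}{76} \approx -1015.5$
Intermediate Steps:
$\left(\frac{8 \left(-5\right)}{V{\left(8 \right)}} - \frac{40}{-19}\right) \left(-98\right) 7 = \left(\frac{8 \left(-5\right)}{8^{2}} - \frac{40}{-19}\right) \left(-98\right) 7 = \left(- \frac{40}{64} - - \frac{40}{19}\right) \left(-98\right) 7 = \left(\left(-40\right) \frac{1}{64} + \frac{40}{19}\right) \left(-98\right) 7 = \left(- \frac{5}{8} + \frac{40}{19}\right) \left(-98\right) 7 = \frac{225}{152} \left(-98\right) 7 = \left(- \frac{11025}{76}\right) 7 = - \frac{77175}{76}$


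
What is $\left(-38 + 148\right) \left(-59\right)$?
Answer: $-6490$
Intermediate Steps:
$\left(-38 + 148\right) \left(-59\right) = 110 \left(-59\right) = -6490$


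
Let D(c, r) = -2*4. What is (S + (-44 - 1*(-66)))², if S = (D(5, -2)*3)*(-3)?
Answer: 8836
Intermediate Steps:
D(c, r) = -8
S = 72 (S = -8*3*(-3) = -24*(-3) = 72)
(S + (-44 - 1*(-66)))² = (72 + (-44 - 1*(-66)))² = (72 + (-44 + 66))² = (72 + 22)² = 94² = 8836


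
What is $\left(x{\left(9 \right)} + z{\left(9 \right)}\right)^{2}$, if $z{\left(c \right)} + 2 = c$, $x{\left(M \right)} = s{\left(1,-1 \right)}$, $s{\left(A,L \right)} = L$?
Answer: $36$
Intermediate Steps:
$x{\left(M \right)} = -1$
$z{\left(c \right)} = -2 + c$
$\left(x{\left(9 \right)} + z{\left(9 \right)}\right)^{2} = \left(-1 + \left(-2 + 9\right)\right)^{2} = \left(-1 + 7\right)^{2} = 6^{2} = 36$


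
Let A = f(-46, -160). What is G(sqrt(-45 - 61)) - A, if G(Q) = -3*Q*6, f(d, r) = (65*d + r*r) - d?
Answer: -22656 - 18*I*sqrt(106) ≈ -22656.0 - 185.32*I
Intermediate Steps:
f(d, r) = r**2 + 64*d (f(d, r) = (65*d + r**2) - d = (r**2 + 65*d) - d = r**2 + 64*d)
A = 22656 (A = (-160)**2 + 64*(-46) = 25600 - 2944 = 22656)
G(Q) = -18*Q
G(sqrt(-45 - 61)) - A = -18*sqrt(-45 - 61) - 1*22656 = -18*I*sqrt(106) - 22656 = -22656 - 18*I*sqrt(106)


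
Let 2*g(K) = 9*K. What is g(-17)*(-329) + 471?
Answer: 51279/2 ≈ 25640.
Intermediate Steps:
g(K) = 9*K/2 (g(K) = (9*K)/2 = 9*K/2)
g(-17)*(-329) + 471 = ((9/2)*(-17))*(-329) + 471 = -153/2*(-329) + 471 = 50337/2 + 471 = 51279/2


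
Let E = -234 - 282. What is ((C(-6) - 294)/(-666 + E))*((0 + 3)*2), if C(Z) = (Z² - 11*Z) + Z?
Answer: 198/197 ≈ 1.0051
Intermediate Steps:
E = -516
C(Z) = Z² - 10*Z
((C(-6) - 294)/(-666 + E))*((0 + 3)*2) = ((-6*(-10 - 6) - 294)/(-666 - 516))*((0 + 3)*2) = ((-6*(-16) - 294)/(-1182))*(3*2) = ((96 - 294)*(-1/1182))*6 = -198*(-1/1182)*6 = (33/197)*6 = 198/197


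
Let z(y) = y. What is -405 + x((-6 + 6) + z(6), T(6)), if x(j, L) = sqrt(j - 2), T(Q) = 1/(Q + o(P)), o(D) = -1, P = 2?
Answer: -403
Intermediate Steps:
T(Q) = 1/(-1 + Q) (T(Q) = 1/(Q - 1) = 1/(-1 + Q))
x(j, L) = sqrt(-2 + j)
-405 + x((-6 + 6) + z(6), T(6)) = -405 + sqrt(-2 + ((-6 + 6) + 6)) = -405 + sqrt(-2 + (0 + 6)) = -405 + sqrt(-2 + 6) = -405 + sqrt(4) = -405 + 2 = -403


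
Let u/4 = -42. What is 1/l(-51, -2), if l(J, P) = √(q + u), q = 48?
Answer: -I*√30/60 ≈ -0.091287*I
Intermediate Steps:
u = -168 (u = 4*(-42) = -168)
l(J, P) = 2*I*√30 (l(J, P) = √(48 - 168) = √(-120) = 2*I*√30)
1/l(-51, -2) = 1/(2*I*√30) = -I*√30/60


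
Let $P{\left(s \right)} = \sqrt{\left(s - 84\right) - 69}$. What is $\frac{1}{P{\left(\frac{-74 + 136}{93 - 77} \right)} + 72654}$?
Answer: $\frac{581232}{42228830921} - \frac{2 i \sqrt{2386}}{42228830921} \approx 1.3764 \cdot 10^{-5} - 2.3134 \cdot 10^{-9} i$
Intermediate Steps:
$P{\left(s \right)} = \sqrt{-153 + s}$ ($P{\left(s \right)} = \sqrt{\left(-84 + s\right) - 69} = \sqrt{-153 + s}$)
$\frac{1}{P{\left(\frac{-74 + 136}{93 - 77} \right)} + 72654} = \frac{1}{\sqrt{-153 + \frac{-74 + 136}{93 - 77}} + 72654} = \frac{1}{\sqrt{-153 + \frac{62}{16}} + 72654} = \frac{1}{\sqrt{-153 + 62 \cdot \frac{1}{16}} + 72654} = \frac{1}{\sqrt{-153 + \frac{31}{8}} + 72654} = \frac{1}{\sqrt{- \frac{1193}{8}} + 72654} = \frac{1}{\frac{i \sqrt{2386}}{4} + 72654} = \frac{1}{72654 + \frac{i \sqrt{2386}}{4}}$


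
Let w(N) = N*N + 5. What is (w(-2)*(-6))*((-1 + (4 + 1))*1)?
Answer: -216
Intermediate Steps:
w(N) = 5 + N² (w(N) = N² + 5 = 5 + N²)
(w(-2)*(-6))*((-1 + (4 + 1))*1) = ((5 + (-2)²)*(-6))*((-1 + (4 + 1))*1) = ((5 + 4)*(-6))*((-1 + 5)*1) = (9*(-6))*(4*1) = -54*4 = -216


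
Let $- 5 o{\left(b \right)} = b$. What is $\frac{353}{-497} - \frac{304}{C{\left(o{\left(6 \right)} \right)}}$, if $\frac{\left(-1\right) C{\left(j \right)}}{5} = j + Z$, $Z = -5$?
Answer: $- \frac{162031}{15407} \approx -10.517$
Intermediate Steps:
$o{\left(b \right)} = - \frac{b}{5}$
$C{\left(j \right)} = 25 - 5 j$ ($C{\left(j \right)} = - 5 \left(j - 5\right) = - 5 \left(-5 + j\right) = 25 - 5 j$)
$\frac{353}{-497} - \frac{304}{C{\left(o{\left(6 \right)} \right)}} = \frac{353}{-497} - \frac{304}{25 - 5 \left(\left(- \frac{1}{5}\right) 6\right)} = 353 \left(- \frac{1}{497}\right) - \frac{304}{25 - -6} = - \frac{353}{497} - \frac{304}{25 + 6} = - \frac{353}{497} - \frac{304}{31} = - \frac{162031}{15407}$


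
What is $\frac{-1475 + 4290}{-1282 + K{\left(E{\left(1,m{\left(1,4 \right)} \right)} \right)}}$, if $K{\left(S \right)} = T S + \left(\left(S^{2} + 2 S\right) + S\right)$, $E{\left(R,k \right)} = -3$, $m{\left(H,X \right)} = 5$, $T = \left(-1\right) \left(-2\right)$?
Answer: $- \frac{2815}{1288} \approx -2.1856$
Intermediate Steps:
$T = 2$
$K{\left(S \right)} = S^{2} + 5 S$ ($K{\left(S \right)} = 2 S + \left(\left(S^{2} + 2 S\right) + S\right) = 2 S + \left(S^{2} + 3 S\right) = S^{2} + 5 S$)
$\frac{-1475 + 4290}{-1282 + K{\left(E{\left(1,m{\left(1,4 \right)} \right)} \right)}} = \frac{-1475 + 4290}{-1282 - 3 \left(5 - 3\right)} = \frac{2815}{-1282 - 6} = \frac{2815}{-1288} = 2815 \left(- \frac{1}{1288}\right) = - \frac{2815}{1288}$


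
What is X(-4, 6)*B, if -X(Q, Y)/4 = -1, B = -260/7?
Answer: -1040/7 ≈ -148.57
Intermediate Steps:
B = -260/7 (B = -260*⅐ = -260/7 ≈ -37.143)
X(Q, Y) = 4 (X(Q, Y) = -4*(-1) = 4)
X(-4, 6)*B = 4*(-260/7) = -1040/7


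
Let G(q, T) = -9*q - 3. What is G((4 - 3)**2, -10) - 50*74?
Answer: -3712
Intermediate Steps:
G(q, T) = -3 - 9*q
G((4 - 3)**2, -10) - 50*74 = (-3 - 9*(4 - 3)**2) - 50*74 = (-3 - 9*1**2) - 3700 = (-3 - 9*1) - 3700 = (-3 - 9) - 3700 = -12 - 3700 = -3712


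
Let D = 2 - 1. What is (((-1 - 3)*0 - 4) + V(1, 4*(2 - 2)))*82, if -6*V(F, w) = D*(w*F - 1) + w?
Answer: -943/3 ≈ -314.33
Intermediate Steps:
D = 1
V(F, w) = ⅙ - w/6 - F*w/6 (V(F, w) = -(1*(w*F - 1) + w)/6 = -(1*(F*w - 1) + w)/6 = -(1*(-1 + F*w) + w)/6 = -((-1 + F*w) + w)/6 = -(-1 + w + F*w)/6 = ⅙ - w/6 - F*w/6)
(((-1 - 3)*0 - 4) + V(1, 4*(2 - 2)))*82 = (((-1 - 3)*0 - 4) + (⅙ - 2*(2 - 2)/3 - ⅙*1*4*(2 - 2)))*82 = ((-4*0 - 4) + (⅙ - 2*0/3 - ⅙*1*4*0))*82 = ((0 - 4) + (⅙ - ⅙*0 - ⅙*1*0))*82 = (-4 + (⅙ + 0 + 0))*82 = (-4 + ⅙)*82 = -23/6*82 = -943/3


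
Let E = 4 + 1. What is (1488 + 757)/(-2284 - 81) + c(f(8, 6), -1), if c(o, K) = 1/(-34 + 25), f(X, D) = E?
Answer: -4514/4257 ≈ -1.0604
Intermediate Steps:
E = 5
f(X, D) = 5
c(o, K) = -⅑ (c(o, K) = 1/(-9) = -⅑)
(1488 + 757)/(-2284 - 81) + c(f(8, 6), -1) = (1488 + 757)/(-2284 - 81) - ⅑ = 2245/(-2365) - ⅑ = 2245*(-1/2365) - ⅑ = -449/473 - ⅑ = -4514/4257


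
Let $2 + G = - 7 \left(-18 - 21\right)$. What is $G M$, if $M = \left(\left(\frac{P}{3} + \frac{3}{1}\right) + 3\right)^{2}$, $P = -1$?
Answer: $\frac{78319}{9} \approx 8702.1$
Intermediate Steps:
$G = 271$ ($G = -2 - 7 \left(-18 - 21\right) = -2 - -273 = -2 + 273 = 271$)
$M = \frac{289}{9}$ ($M = \left(\left(- \frac{1}{3} + \frac{3}{1}\right) + 3\right)^{2} = \left(\left(\left(-1\right) \frac{1}{3} + 3 \cdot 1\right) + 3\right)^{2} = \left(\left(- \frac{1}{3} + 3\right) + 3\right)^{2} = \left(\frac{8}{3} + 3\right)^{2} = \left(\frac{17}{3}\right)^{2} = \frac{289}{9} \approx 32.111$)
$G M = 271 \cdot \frac{289}{9} = \frac{78319}{9}$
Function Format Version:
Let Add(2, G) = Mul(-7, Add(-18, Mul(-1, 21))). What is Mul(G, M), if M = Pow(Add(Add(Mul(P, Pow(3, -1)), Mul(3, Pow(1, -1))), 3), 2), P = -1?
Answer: Rational(78319, 9) ≈ 8702.1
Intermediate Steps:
G = 271 (G = Add(-2, Mul(-7, Add(-18, Mul(-1, 21)))) = Add(-2, Mul(-7, Add(-18, -21))) = Add(-2, Mul(-7, -39)) = Add(-2, 273) = 271)
M = Rational(289, 9) (M = Pow(Add(Add(Mul(-1, Pow(3, -1)), Mul(3, Pow(1, -1))), 3), 2) = Pow(Add(Add(Mul(-1, Rational(1, 3)), Mul(3, 1)), 3), 2) = Pow(Add(Add(Rational(-1, 3), 3), 3), 2) = Pow(Add(Rational(8, 3), 3), 2) = Pow(Rational(17, 3), 2) = Rational(289, 9) ≈ 32.111)
Mul(G, M) = Mul(271, Rational(289, 9)) = Rational(78319, 9)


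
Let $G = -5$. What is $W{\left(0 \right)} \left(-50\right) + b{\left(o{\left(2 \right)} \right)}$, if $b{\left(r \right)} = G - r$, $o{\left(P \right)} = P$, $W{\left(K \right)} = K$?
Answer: $-7$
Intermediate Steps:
$b{\left(r \right)} = -5 - r$
$W{\left(0 \right)} \left(-50\right) + b{\left(o{\left(2 \right)} \right)} = 0 \left(-50\right) - 7 = 0 - 7 = -7$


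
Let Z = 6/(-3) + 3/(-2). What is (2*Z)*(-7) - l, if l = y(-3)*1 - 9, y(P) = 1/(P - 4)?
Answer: 407/7 ≈ 58.143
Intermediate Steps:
y(P) = 1/(-4 + P)
Z = -7/2 (Z = 6*(-⅓) + 3*(-½) = -2 - 3/2 = -7/2 ≈ -3.5000)
l = -64/7 (l = 1/(-4 - 3) - 9 = 1/(-7) - 9 = -⅐*1 - 9 = -⅐ - 9 = -64/7 ≈ -9.1429)
(2*Z)*(-7) - l = (2*(-7/2))*(-7) - 1*(-64/7) = -7*(-7) + 64/7 = 49 + 64/7 = 407/7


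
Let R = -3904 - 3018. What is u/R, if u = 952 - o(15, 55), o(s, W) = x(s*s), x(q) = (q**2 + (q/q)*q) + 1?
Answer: 49899/6922 ≈ 7.2088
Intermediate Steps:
x(q) = 1 + q + q**2 (x(q) = (q**2 + 1*q) + 1 = (q**2 + q) + 1 = (q + q**2) + 1 = 1 + q + q**2)
o(s, W) = 1 + s**2 + s**4 (o(s, W) = 1 + s*s + (s*s)**2 = 1 + s**2 + (s**2)**2 = 1 + s**2 + s**4)
R = -6922
u = -49899 (u = 952 - (1 + 15**2 + 15**4) = 952 - (1 + 225 + 50625) = 952 - 1*50851 = 952 - 50851 = -49899)
u/R = -49899/(-6922) = -49899*(-1/6922) = 49899/6922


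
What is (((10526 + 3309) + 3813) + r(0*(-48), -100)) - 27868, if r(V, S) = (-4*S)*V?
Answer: -10220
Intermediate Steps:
r(V, S) = -4*S*V
(((10526 + 3309) + 3813) + r(0*(-48), -100)) - 27868 = (((10526 + 3309) + 3813) - 4*(-100)*0*(-48)) - 27868 = ((13835 + 3813) - 4*(-100)*0) - 27868 = (17648 + 0) - 27868 = 17648 - 27868 = -10220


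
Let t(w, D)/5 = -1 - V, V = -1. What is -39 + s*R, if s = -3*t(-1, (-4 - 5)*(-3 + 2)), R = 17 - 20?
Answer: -39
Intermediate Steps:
t(w, D) = 0 (t(w, D) = 5*(-1 - 1*(-1)) = 5*(-1 + 1) = 5*0 = 0)
R = -3
s = 0 (s = -3*0 = 0)
-39 + s*R = -39 + 0*(-3) = -39 + 0 = -39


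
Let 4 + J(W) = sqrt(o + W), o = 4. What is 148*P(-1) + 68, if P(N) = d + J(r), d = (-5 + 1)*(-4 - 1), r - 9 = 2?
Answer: 2436 + 148*sqrt(15) ≈ 3009.2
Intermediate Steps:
r = 11 (r = 9 + 2 = 11)
d = 20 (d = -4*(-5) = 20)
J(W) = -4 + sqrt(4 + W)
P(N) = 16 + sqrt(15) (P(N) = 20 + (-4 + sqrt(4 + 11)) = 20 + (-4 + sqrt(15)) = 16 + sqrt(15))
148*P(-1) + 68 = 148*(16 + sqrt(15)) + 68 = (2368 + 148*sqrt(15)) + 68 = 2436 + 148*sqrt(15)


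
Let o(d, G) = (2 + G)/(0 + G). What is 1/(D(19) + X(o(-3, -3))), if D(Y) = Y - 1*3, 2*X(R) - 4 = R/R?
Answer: 2/37 ≈ 0.054054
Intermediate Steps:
o(d, G) = (2 + G)/G
X(R) = 5/2 (X(R) = 2 + (R/R)/2 = 2 + (1/2)*1 = 2 + 1/2 = 5/2)
D(Y) = -3 + Y (D(Y) = Y - 3 = -3 + Y)
1/(D(19) + X(o(-3, -3))) = 1/((-3 + 19) + 5/2) = 1/(16 + 5/2) = 1/(37/2) = 2/37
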